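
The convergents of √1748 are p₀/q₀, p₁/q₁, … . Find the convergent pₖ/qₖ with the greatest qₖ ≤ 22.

√1748 = [41; 1, 4, 4, 4, 1, 82, …] (period length 6).
Convergents:
  p_0/q_0 = 41/1
  p_1/q_1 = 42/1
  p_2/q_2 = 209/5
  p_3/q_3 = 878/21
  p_4/q_4 = 3721/89
q_3 = 21 ≤ 22 < 89 = q_4, so the answer is 878/21.

878/21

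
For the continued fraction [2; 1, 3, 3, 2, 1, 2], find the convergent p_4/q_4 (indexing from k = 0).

83/30

Using pₖ = aₖpₖ₋₁ + pₖ₋₂, qₖ = aₖqₖ₋₁ + qₖ₋₂ (with p₋₁=1, p₋₂=0, q₋₁=0, q₋₂=1):
  k=0: a=2, p=2, q=1
  k=1: a=1, p=3, q=1
  k=2: a=3, p=11, q=4
  k=3: a=3, p=36, q=13
  k=4: a=2, p=83, q=30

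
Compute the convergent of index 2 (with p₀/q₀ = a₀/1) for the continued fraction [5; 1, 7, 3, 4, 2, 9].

Using pₖ = aₖpₖ₋₁ + pₖ₋₂, qₖ = aₖqₖ₋₁ + qₖ₋₂ (with p₋₁=1, p₋₂=0, q₋₁=0, q₋₂=1):
  k=0: a=5, p=5, q=1
  k=1: a=1, p=6, q=1
  k=2: a=7, p=47, q=8

47/8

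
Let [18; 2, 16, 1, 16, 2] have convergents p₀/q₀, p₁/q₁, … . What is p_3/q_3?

647/35

Using pₖ = aₖpₖ₋₁ + pₖ₋₂, qₖ = aₖqₖ₋₁ + qₖ₋₂ (with p₋₁=1, p₋₂=0, q₋₁=0, q₋₂=1):
  k=0: a=18, p=18, q=1
  k=1: a=2, p=37, q=2
  k=2: a=16, p=610, q=33
  k=3: a=1, p=647, q=35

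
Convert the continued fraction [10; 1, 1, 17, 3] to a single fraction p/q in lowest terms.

1125/107

Using pₖ = aₖpₖ₋₁ + pₖ₋₂ and qₖ = aₖqₖ₋₁ + qₖ₋₂:
  k=0: a=10, p=10, q=1
  k=1: a=1, p=11, q=1
  k=2: a=1, p=21, q=2
  k=3: a=17, p=368, q=35
  k=4: a=3, p=1125, q=107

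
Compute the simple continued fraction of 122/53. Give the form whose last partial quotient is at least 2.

122 = 2×53 + 16
53 = 3×16 + 5
16 = 3×5 + 1
5 = 5×1 + 0  (stop)
So 122/53 = [2; 3, 3, 5].

[2; 3, 3, 5]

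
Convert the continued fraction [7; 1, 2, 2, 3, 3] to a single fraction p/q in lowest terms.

609/79

Fold from the inside: start with 3/1.
  3 + 1/3 = 10/3
  2 + 3/10 = 23/10
  2 + 10/23 = 56/23
  1 + 23/56 = 79/56
  7 + 56/79 = 609/79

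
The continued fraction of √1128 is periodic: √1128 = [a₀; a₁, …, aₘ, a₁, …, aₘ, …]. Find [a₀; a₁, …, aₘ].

a₀ = ⌊√1128⌋ = 33.
With m₀=0, d₀=1 and mₖ₊₁ = dₖaₖ − mₖ, dₖ₊₁ = (n − mₖ₊₁²)/dₖ, aₖ₊₁ = ⌊(a₀+mₖ₊₁)/dₖ₊₁⌋:
  k=1: m=33, d=39, a=1
  k=2: m=6, d=28, a=1
  k=3: m=22, d=23, a=2
  k=4: m=24, d=24, a=2
  k=5: m=24, d=23, a=2
  k=6: m=22, d=28, a=1
  k=7: m=6, d=39, a=1
  k=8: m=33, d=1, a=66
d=1 and a=2a₀=66 at k=8, so the next step gives (m, d) = (33, 39) again — its k=1 value — and the period has length 8.

[33; 1, 1, 2, 2, 2, 1, 1, 66]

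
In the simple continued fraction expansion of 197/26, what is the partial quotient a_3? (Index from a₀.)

2

197 = 7·26 + 15   →  a_0 = 7
26 = 1·15 + 11   →  a_1 = 1
15 = 1·11 + 4   →  a_2 = 1
11 = 2·4 + 3   →  a_3 = 2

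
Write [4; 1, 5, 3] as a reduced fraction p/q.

Using pₖ = aₖpₖ₋₁ + pₖ₋₂ and qₖ = aₖqₖ₋₁ + qₖ₋₂:
  k=0: a=4, p=4, q=1
  k=1: a=1, p=5, q=1
  k=2: a=5, p=29, q=6
  k=3: a=3, p=92, q=19

92/19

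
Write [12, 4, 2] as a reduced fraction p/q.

110/9

Fold from the inside: start with 2/1.
  4 + 1/2 = 9/2
  12 + 2/9 = 110/9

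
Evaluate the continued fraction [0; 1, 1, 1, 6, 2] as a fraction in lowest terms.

Fold from the inside: start with 2/1.
  6 + 1/2 = 13/2
  1 + 2/13 = 15/13
  1 + 13/15 = 28/15
  1 + 15/28 = 43/28
  0 + 28/43 = 28/43

28/43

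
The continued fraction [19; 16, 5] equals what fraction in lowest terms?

1544/81

Fold from the inside: start with 5/1.
  16 + 1/5 = 81/5
  19 + 5/81 = 1544/81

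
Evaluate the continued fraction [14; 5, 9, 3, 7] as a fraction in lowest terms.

Using pₖ = aₖpₖ₋₁ + pₖ₋₂ and qₖ = aₖqₖ₋₁ + qₖ₋₂:
  k=0: a=14, p=14, q=1
  k=1: a=5, p=71, q=5
  k=2: a=9, p=653, q=46
  k=3: a=3, p=2030, q=143
  k=4: a=7, p=14863, q=1047

14863/1047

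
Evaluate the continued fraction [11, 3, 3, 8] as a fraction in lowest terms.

Using pₖ = aₖpₖ₋₁ + pₖ₋₂ and qₖ = aₖqₖ₋₁ + qₖ₋₂:
  k=0: a=11, p=11, q=1
  k=1: a=3, p=34, q=3
  k=2: a=3, p=113, q=10
  k=3: a=8, p=938, q=83

938/83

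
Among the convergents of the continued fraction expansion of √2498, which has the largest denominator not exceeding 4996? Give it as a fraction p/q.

247351/4949

√2498 = [49; 1, 48, 1, 98, …] (period length 4).
Convergents:
  p_0/q_0 = 49/1
  p_1/q_1 = 50/1
  p_2/q_2 = 2449/49
  p_3/q_3 = 2499/50
  p_4/q_4 = 247351/4949
  p_5/q_5 = 249850/4999
q_4 = 4949 ≤ 4996 < 4999 = q_5, so the answer is 247351/4949.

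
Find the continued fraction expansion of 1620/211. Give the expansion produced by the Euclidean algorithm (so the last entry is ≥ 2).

1620 = 7*211 + 143
211 = 1*143 + 68
143 = 2*68 + 7
68 = 9*7 + 5
7 = 1*5 + 2
5 = 2*2 + 1
2 = 2*1 + 0  (stop)
So 1620/211 = [7; 1, 2, 9, 1, 2, 2].

[7; 1, 2, 9, 1, 2, 2]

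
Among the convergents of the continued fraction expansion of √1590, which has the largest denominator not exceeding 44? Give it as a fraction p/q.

√1590 = [39; 1, 6, 1, 78, …] (period length 4).
Convergents:
  p_0/q_0 = 39/1
  p_1/q_1 = 40/1
  p_2/q_2 = 279/7
  p_3/q_3 = 319/8
  p_4/q_4 = 25161/631
q_3 = 8 ≤ 44 < 631 = q_4, so the answer is 319/8.

319/8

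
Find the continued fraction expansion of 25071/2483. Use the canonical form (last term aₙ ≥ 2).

[10; 10, 3, 3, 3, 7]

25071 = 10×2483 + 241
2483 = 10×241 + 73
241 = 3×73 + 22
73 = 3×22 + 7
22 = 3×7 + 1
7 = 7×1 + 0  (stop)
So 25071/2483 = [10; 10, 3, 3, 3, 7].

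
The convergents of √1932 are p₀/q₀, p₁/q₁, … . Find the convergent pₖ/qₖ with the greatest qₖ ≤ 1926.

84085/1913

√1932 = [43; 1, 20, 1, 86, …] (period length 4).
Convergents:
  p_0/q_0 = 43/1
  p_1/q_1 = 44/1
  p_2/q_2 = 923/21
  p_3/q_3 = 967/22
  p_4/q_4 = 84085/1913
  p_5/q_5 = 85052/1935
q_4 = 1913 ≤ 1926 < 1935 = q_5, so the answer is 84085/1913.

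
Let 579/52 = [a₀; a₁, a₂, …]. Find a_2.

579 = 11·52 + 7   →  a_0 = 11
52 = 7·7 + 3   →  a_1 = 7
7 = 2·3 + 1   →  a_2 = 2

2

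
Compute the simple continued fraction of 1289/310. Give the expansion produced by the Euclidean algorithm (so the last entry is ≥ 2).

1289 = 4·310 + 49
310 = 6·49 + 16
49 = 3·16 + 1
16 = 16·1 + 0  (stop)
So 1289/310 = [4; 6, 3, 16].

[4; 6, 3, 16]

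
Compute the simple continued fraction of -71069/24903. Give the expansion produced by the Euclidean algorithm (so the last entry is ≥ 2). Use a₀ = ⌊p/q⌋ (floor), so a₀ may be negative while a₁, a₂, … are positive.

[-3; 6, 1, 5, 3, 4, 7, 6]

-71069 = -3×24903 + 3640
24903 = 6×3640 + 3063
3640 = 1×3063 + 577
3063 = 5×577 + 178
577 = 3×178 + 43
178 = 4×43 + 6
43 = 7×6 + 1
6 = 6×1 + 0  (stop)
So -71069/24903 = [-3; 6, 1, 5, 3, 4, 7, 6].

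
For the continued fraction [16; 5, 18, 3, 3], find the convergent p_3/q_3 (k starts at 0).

Using pₖ = aₖpₖ₋₁ + pₖ₋₂, qₖ = aₖqₖ₋₁ + qₖ₋₂ (with p₋₁=1, p₋₂=0, q₋₁=0, q₋₂=1):
  k=0: a=16, p=16, q=1
  k=1: a=5, p=81, q=5
  k=2: a=18, p=1474, q=91
  k=3: a=3, p=4503, q=278

4503/278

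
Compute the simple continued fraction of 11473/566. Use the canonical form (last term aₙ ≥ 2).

11473 = 20×566 + 153
566 = 3×153 + 107
153 = 1×107 + 46
107 = 2×46 + 15
46 = 3×15 + 1
15 = 15×1 + 0  (stop)
So 11473/566 = [20; 3, 1, 2, 3, 15].

[20; 3, 1, 2, 3, 15]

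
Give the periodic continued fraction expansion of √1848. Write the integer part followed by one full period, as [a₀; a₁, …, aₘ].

[42; 1, 84]

a₀ = ⌊√1848⌋ = 42.
With m₀=0, d₀=1 and mₖ₊₁ = dₖaₖ − mₖ, dₖ₊₁ = (n − mₖ₊₁²)/dₖ, aₖ₊₁ = ⌊(a₀+mₖ₊₁)/dₖ₊₁⌋:
  k=1: m=42, d=84, a=1
  k=2: m=42, d=1, a=84
d=1 and a=2a₀=84 at k=2, so the next step gives (m, d) = (42, 84) again — its k=1 value — and the period has length 2.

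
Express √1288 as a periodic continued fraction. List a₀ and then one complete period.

a₀ = ⌊√1288⌋ = 35.
With m₀=0, d₀=1 and mₖ₊₁ = dₖaₖ − mₖ, dₖ₊₁ = (n − mₖ₊₁²)/dₖ, aₖ₊₁ = ⌊(a₀+mₖ₊₁)/dₖ₊₁⌋:
  k=1: m=35, d=63, a=1
  k=2: m=28, d=8, a=7
  k=3: m=28, d=63, a=1
  k=4: m=35, d=1, a=70
d=1 and a=2a₀=70 at k=4, so the next step gives (m, d) = (35, 63) again — its k=1 value — and the period has length 4.

[35; 1, 7, 1, 70]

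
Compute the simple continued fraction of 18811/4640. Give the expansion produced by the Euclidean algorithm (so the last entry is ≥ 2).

18811 = 4*4640 + 251
4640 = 18*251 + 122
251 = 2*122 + 7
122 = 17*7 + 3
7 = 2*3 + 1
3 = 3*1 + 0  (stop)
So 18811/4640 = [4; 18, 2, 17, 2, 3].

[4; 18, 2, 17, 2, 3]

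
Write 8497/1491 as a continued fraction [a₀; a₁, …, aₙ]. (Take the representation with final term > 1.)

8497 = 5×1491 + 1042
1491 = 1×1042 + 449
1042 = 2×449 + 144
449 = 3×144 + 17
144 = 8×17 + 8
17 = 2×8 + 1
8 = 8×1 + 0  (stop)
So 8497/1491 = [5; 1, 2, 3, 8, 2, 8].

[5; 1, 2, 3, 8, 2, 8]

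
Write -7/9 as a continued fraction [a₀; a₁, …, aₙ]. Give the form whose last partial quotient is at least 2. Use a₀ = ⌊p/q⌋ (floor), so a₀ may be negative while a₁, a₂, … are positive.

[-1; 4, 2]

-7 = -1×9 + 2
9 = 4×2 + 1
2 = 2×1 + 0  (stop)
So -7/9 = [-1; 4, 2].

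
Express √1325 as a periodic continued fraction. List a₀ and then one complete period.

a₀ = ⌊√1325⌋ = 36.

[36; 2, 2, 72]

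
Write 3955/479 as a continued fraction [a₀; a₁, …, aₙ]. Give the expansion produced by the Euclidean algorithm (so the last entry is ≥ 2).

3955 = 8×479 + 123
479 = 3×123 + 110
123 = 1×110 + 13
110 = 8×13 + 6
13 = 2×6 + 1
6 = 6×1 + 0  (stop)
So 3955/479 = [8; 3, 1, 8, 2, 6].

[8; 3, 1, 8, 2, 6]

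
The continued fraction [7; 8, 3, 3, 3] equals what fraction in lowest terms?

Using pₖ = aₖpₖ₋₁ + pₖ₋₂ and qₖ = aₖqₖ₋₁ + qₖ₋₂:
  k=0: a=7, p=7, q=1
  k=1: a=8, p=57, q=8
  k=2: a=3, p=178, q=25
  k=3: a=3, p=591, q=83
  k=4: a=3, p=1951, q=274

1951/274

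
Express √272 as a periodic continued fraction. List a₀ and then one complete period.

a₀ = ⌊√272⌋ = 16.
With m₀=0, d₀=1 and mₖ₊₁ = dₖaₖ − mₖ, dₖ₊₁ = (n − mₖ₊₁²)/dₖ, aₖ₊₁ = ⌊(a₀+mₖ₊₁)/dₖ₊₁⌋:
  k=1: m=16, d=16, a=2
  k=2: m=16, d=1, a=32
d=1 and a=2a₀=32 at k=2, so the next step gives (m, d) = (16, 16) again — its k=1 value — and the period has length 2.

[16; 2, 32]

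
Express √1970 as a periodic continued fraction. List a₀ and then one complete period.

[44; 2, 1, 1, 2, 88]

a₀ = ⌊√1970⌋ = 44.
With m₀=0, d₀=1 and mₖ₊₁ = dₖaₖ − mₖ, dₖ₊₁ = (n − mₖ₊₁²)/dₖ, aₖ₊₁ = ⌊(a₀+mₖ₊₁)/dₖ₊₁⌋:
  k=1: m=44, d=34, a=2
  k=2: m=24, d=41, a=1
  k=3: m=17, d=41, a=1
  k=4: m=24, d=34, a=2
  k=5: m=44, d=1, a=88
d=1 and a=2a₀=88 at k=5, so the next step gives (m, d) = (44, 34) again — its k=1 value — and the period has length 5.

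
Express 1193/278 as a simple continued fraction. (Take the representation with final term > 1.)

[4; 3, 2, 3, 5, 2]

1193 = 4×278 + 81
278 = 3×81 + 35
81 = 2×35 + 11
35 = 3×11 + 2
11 = 5×2 + 1
2 = 2×1 + 0  (stop)
So 1193/278 = [4; 3, 2, 3, 5, 2].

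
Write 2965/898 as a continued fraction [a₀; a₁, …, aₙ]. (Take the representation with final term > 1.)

2965 = 3*898 + 271
898 = 3*271 + 85
271 = 3*85 + 16
85 = 5*16 + 5
16 = 3*5 + 1
5 = 5*1 + 0  (stop)
So 2965/898 = [3; 3, 3, 5, 3, 5].

[3; 3, 3, 5, 3, 5]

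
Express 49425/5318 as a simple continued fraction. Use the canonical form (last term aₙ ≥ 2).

[9; 3, 2, 2, 16, 19]

49425 = 9·5318 + 1563
5318 = 3·1563 + 629
1563 = 2·629 + 305
629 = 2·305 + 19
305 = 16·19 + 1
19 = 19·1 + 0  (stop)
So 49425/5318 = [9; 3, 2, 2, 16, 19].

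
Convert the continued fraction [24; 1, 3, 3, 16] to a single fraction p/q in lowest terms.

Fold from the inside: start with 16/1.
  3 + 1/16 = 49/16
  3 + 16/49 = 163/49
  1 + 49/163 = 212/163
  24 + 163/212 = 5251/212

5251/212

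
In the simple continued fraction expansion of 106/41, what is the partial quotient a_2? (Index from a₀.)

1

106 = 2·41 + 24   →  a_0 = 2
41 = 1·24 + 17   →  a_1 = 1
24 = 1·17 + 7   →  a_2 = 1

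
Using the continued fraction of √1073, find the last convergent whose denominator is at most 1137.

34329/1048

√1073 = [32; 1, 3, 9, 9, 3, 1, 64, …] (period length 7).
Convergents:
  p_0/q_0 = 32/1
  p_1/q_1 = 33/1
  p_2/q_2 = 131/4
  p_3/q_3 = 1212/37
  p_4/q_4 = 11039/337
  p_5/q_5 = 34329/1048
  p_6/q_6 = 45368/1385
q_5 = 1048 ≤ 1137 < 1385 = q_6, so the answer is 34329/1048.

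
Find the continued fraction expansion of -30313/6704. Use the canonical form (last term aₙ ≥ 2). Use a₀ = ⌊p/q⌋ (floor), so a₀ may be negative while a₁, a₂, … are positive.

-30313 = -5×6704 + 3207
6704 = 2×3207 + 290
3207 = 11×290 + 17
290 = 17×17 + 1
17 = 17×1 + 0  (stop)
So -30313/6704 = [-5; 2, 11, 17, 17].

[-5; 2, 11, 17, 17]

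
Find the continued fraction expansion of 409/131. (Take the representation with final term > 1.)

[3; 8, 5, 3]

409 = 3×131 + 16
131 = 8×16 + 3
16 = 5×3 + 1
3 = 3×1 + 0  (stop)
So 409/131 = [3; 8, 5, 3].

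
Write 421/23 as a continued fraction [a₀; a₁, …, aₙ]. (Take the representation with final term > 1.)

421 = 18*23 + 7
23 = 3*7 + 2
7 = 3*2 + 1
2 = 2*1 + 0  (stop)
So 421/23 = [18; 3, 3, 2].

[18; 3, 3, 2]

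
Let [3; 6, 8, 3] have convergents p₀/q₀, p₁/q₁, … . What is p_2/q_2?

155/49

Using pₖ = aₖpₖ₋₁ + pₖ₋₂, qₖ = aₖqₖ₋₁ + qₖ₋₂ (with p₋₁=1, p₋₂=0, q₋₁=0, q₋₂=1):
  k=0: a=3, p=3, q=1
  k=1: a=6, p=19, q=6
  k=2: a=8, p=155, q=49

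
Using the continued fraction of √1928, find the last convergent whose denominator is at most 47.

483/11

√1928 = [43; 1, 9, 1, 86, …] (period length 4).
Convergents:
  p_0/q_0 = 43/1
  p_1/q_1 = 44/1
  p_2/q_2 = 439/10
  p_3/q_3 = 483/11
  p_4/q_4 = 41977/956
q_3 = 11 ≤ 47 < 956 = q_4, so the answer is 483/11.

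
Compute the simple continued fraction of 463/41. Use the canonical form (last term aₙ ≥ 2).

[11; 3, 2, 2, 2]

463 = 11×41 + 12
41 = 3×12 + 5
12 = 2×5 + 2
5 = 2×2 + 1
2 = 2×1 + 0  (stop)
So 463/41 = [11; 3, 2, 2, 2].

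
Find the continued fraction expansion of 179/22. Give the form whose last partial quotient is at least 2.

179 = 8*22 + 3
22 = 7*3 + 1
3 = 3*1 + 0  (stop)
So 179/22 = [8; 7, 3].

[8; 7, 3]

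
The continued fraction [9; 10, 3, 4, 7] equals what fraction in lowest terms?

8815/969

Fold from the inside: start with 7/1.
  4 + 1/7 = 29/7
  3 + 7/29 = 94/29
  10 + 29/94 = 969/94
  9 + 94/969 = 8815/969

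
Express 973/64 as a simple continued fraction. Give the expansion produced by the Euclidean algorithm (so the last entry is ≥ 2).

973 = 15×64 + 13
64 = 4×13 + 12
13 = 1×12 + 1
12 = 12×1 + 0  (stop)
So 973/64 = [15; 4, 1, 12].

[15; 4, 1, 12]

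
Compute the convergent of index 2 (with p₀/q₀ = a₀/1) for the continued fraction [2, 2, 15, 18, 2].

77/31

Using pₖ = aₖpₖ₋₁ + pₖ₋₂, qₖ = aₖqₖ₋₁ + qₖ₋₂ (with p₋₁=1, p₋₂=0, q₋₁=0, q₋₂=1):
  k=0: a=2, p=2, q=1
  k=1: a=2, p=5, q=2
  k=2: a=15, p=77, q=31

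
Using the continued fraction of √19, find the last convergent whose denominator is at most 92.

√19 = [4; 2, 1, 3, 1, 2, 8, …] (period length 6).
Convergents:
  p_0/q_0 = 4/1
  p_1/q_1 = 9/2
  p_2/q_2 = 13/3
  p_3/q_3 = 48/11
  p_4/q_4 = 61/14
  p_5/q_5 = 170/39
  p_6/q_6 = 1421/326
q_5 = 39 ≤ 92 < 326 = q_6, so the answer is 170/39.

170/39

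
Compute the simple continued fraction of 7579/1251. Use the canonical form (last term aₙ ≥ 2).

7579 = 6·1251 + 73
1251 = 17·73 + 10
73 = 7·10 + 3
10 = 3·3 + 1
3 = 3·1 + 0  (stop)
So 7579/1251 = [6; 17, 7, 3, 3].

[6; 17, 7, 3, 3]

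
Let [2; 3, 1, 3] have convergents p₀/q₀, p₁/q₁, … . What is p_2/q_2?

9/4

Using pₖ = aₖpₖ₋₁ + pₖ₋₂, qₖ = aₖqₖ₋₁ + qₖ₋₂ (with p₋₁=1, p₋₂=0, q₋₁=0, q₋₂=1):
  k=0: a=2, p=2, q=1
  k=1: a=3, p=7, q=3
  k=2: a=1, p=9, q=4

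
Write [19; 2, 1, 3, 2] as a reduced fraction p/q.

Using pₖ = aₖpₖ₋₁ + pₖ₋₂ and qₖ = aₖqₖ₋₁ + qₖ₋₂:
  k=0: a=19, p=19, q=1
  k=1: a=2, p=39, q=2
  k=2: a=1, p=58, q=3
  k=3: a=3, p=213, q=11
  k=4: a=2, p=484, q=25

484/25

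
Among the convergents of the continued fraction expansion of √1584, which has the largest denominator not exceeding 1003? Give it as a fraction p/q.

√1584 = [39; 1, 3, 1, 78, …] (period length 4).
Convergents:
  p_0/q_0 = 39/1
  p_1/q_1 = 40/1
  p_2/q_2 = 159/4
  p_3/q_3 = 199/5
  p_4/q_4 = 15681/394
  p_5/q_5 = 15880/399
  p_6/q_6 = 63321/1591
q_5 = 399 ≤ 1003 < 1591 = q_6, so the answer is 15880/399.

15880/399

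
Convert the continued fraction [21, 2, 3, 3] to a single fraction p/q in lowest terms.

493/23

Using pₖ = aₖpₖ₋₁ + pₖ₋₂ and qₖ = aₖqₖ₋₁ + qₖ₋₂:
  k=0: a=21, p=21, q=1
  k=1: a=2, p=43, q=2
  k=2: a=3, p=150, q=7
  k=3: a=3, p=493, q=23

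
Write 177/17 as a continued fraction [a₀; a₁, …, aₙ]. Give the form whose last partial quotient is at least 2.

177 = 10×17 + 7
17 = 2×7 + 3
7 = 2×3 + 1
3 = 3×1 + 0  (stop)
So 177/17 = [10; 2, 2, 3].

[10; 2, 2, 3]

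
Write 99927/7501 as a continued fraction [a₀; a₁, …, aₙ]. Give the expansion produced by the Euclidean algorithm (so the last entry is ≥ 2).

99927 = 13*7501 + 2414
7501 = 3*2414 + 259
2414 = 9*259 + 83
259 = 3*83 + 10
83 = 8*10 + 3
10 = 3*3 + 1
3 = 3*1 + 0  (stop)
So 99927/7501 = [13; 3, 9, 3, 8, 3, 3].

[13; 3, 9, 3, 8, 3, 3]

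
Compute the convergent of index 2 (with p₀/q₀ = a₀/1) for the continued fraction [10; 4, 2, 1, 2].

Using pₖ = aₖpₖ₋₁ + pₖ₋₂, qₖ = aₖqₖ₋₁ + qₖ₋₂ (with p₋₁=1, p₋₂=0, q₋₁=0, q₋₂=1):
  k=0: a=10, p=10, q=1
  k=1: a=4, p=41, q=4
  k=2: a=2, p=92, q=9

92/9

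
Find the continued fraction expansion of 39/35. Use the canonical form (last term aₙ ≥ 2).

[1; 8, 1, 3]

39 = 1*35 + 4
35 = 8*4 + 3
4 = 1*3 + 1
3 = 3*1 + 0  (stop)
So 39/35 = [1; 8, 1, 3].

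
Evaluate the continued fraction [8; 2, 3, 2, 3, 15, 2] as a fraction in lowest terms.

14654/1737

Fold from the inside: start with 2/1.
  15 + 1/2 = 31/2
  3 + 2/31 = 95/31
  2 + 31/95 = 221/95
  3 + 95/221 = 758/221
  2 + 221/758 = 1737/758
  8 + 758/1737 = 14654/1737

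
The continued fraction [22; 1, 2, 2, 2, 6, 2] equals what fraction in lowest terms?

5336/235

Using pₖ = aₖpₖ₋₁ + pₖ₋₂ and qₖ = aₖqₖ₋₁ + qₖ₋₂:
  k=0: a=22, p=22, q=1
  k=1: a=1, p=23, q=1
  k=2: a=2, p=68, q=3
  k=3: a=2, p=159, q=7
  k=4: a=2, p=386, q=17
  k=5: a=6, p=2475, q=109
  k=6: a=2, p=5336, q=235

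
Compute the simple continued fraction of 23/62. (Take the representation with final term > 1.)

[0; 2, 1, 2, 3, 2]

23 = 0×62 + 23
62 = 2×23 + 16
23 = 1×16 + 7
16 = 2×7 + 2
7 = 3×2 + 1
2 = 2×1 + 0  (stop)
So 23/62 = [0; 2, 1, 2, 3, 2].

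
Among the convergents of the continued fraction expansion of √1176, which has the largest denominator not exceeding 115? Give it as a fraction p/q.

√1176 = [34; 3, 2, 2, 2, 3, 68, …] (period length 6).
Convergents:
  p_0/q_0 = 34/1
  p_1/q_1 = 103/3
  p_2/q_2 = 240/7
  p_3/q_3 = 583/17
  p_4/q_4 = 1406/41
  p_5/q_5 = 4801/140
q_4 = 41 ≤ 115 < 140 = q_5, so the answer is 1406/41.

1406/41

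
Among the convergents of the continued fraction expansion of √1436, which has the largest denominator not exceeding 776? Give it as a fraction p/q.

27322/721

√1436 = [37; 1, 8, 2, 18, 2, 8, 1, 74, …] (period length 8).
Convergents:
  p_0/q_0 = 37/1
  p_1/q_1 = 38/1
  p_2/q_2 = 341/9
  p_3/q_3 = 720/19
  p_4/q_4 = 13301/351
  p_5/q_5 = 27322/721
  p_6/q_6 = 231877/6119
q_5 = 721 ≤ 776 < 6119 = q_6, so the answer is 27322/721.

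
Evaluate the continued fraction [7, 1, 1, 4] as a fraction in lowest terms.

68/9

Fold from the inside: start with 4/1.
  1 + 1/4 = 5/4
  1 + 4/5 = 9/5
  7 + 5/9 = 68/9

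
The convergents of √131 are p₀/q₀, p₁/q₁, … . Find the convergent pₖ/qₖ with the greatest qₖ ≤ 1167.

10610/927

√131 = [11; 2, 4, 11, 4, 2, 22, …] (period length 6).
Convergents:
  p_0/q_0 = 11/1
  p_1/q_1 = 23/2
  p_2/q_2 = 103/9
  p_3/q_3 = 1156/101
  p_4/q_4 = 4727/413
  p_5/q_5 = 10610/927
  p_6/q_6 = 238147/20807
q_5 = 927 ≤ 1167 < 20807 = q_6, so the answer is 10610/927.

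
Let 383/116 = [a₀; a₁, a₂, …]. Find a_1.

3

383 = 3·116 + 35   →  a_0 = 3
116 = 3·35 + 11   →  a_1 = 3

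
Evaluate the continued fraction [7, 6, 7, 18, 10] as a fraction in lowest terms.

56178/7843

Fold from the inside: start with 10/1.
  18 + 1/10 = 181/10
  7 + 10/181 = 1277/181
  6 + 181/1277 = 7843/1277
  7 + 1277/7843 = 56178/7843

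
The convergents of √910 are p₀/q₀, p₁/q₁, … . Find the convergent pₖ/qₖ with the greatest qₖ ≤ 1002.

√910 = [30; 6, 60, …] (period length 2).
Convergents:
  p_0/q_0 = 30/1
  p_1/q_1 = 181/6
  p_2/q_2 = 10890/361
  p_3/q_3 = 65521/2172
q_2 = 361 ≤ 1002 < 2172 = q_3, so the answer is 10890/361.

10890/361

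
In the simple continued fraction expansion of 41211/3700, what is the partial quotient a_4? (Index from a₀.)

41211 = 11·3700 + 511   →  a_0 = 11
3700 = 7·511 + 123   →  a_1 = 7
511 = 4·123 + 19   →  a_2 = 4
123 = 6·19 + 9   →  a_3 = 6
19 = 2·9 + 1   →  a_4 = 2

2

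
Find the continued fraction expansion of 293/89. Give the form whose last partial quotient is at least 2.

293 = 3×89 + 26
89 = 3×26 + 11
26 = 2×11 + 4
11 = 2×4 + 3
4 = 1×3 + 1
3 = 3×1 + 0  (stop)
So 293/89 = [3; 3, 2, 2, 1, 3].

[3; 3, 2, 2, 1, 3]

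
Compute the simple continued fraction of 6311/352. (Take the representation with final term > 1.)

[17; 1, 13, 12, 2]

6311 = 17*352 + 327
352 = 1*327 + 25
327 = 13*25 + 2
25 = 12*2 + 1
2 = 2*1 + 0  (stop)
So 6311/352 = [17; 1, 13, 12, 2].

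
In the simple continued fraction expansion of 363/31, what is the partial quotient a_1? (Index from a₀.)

1

363 = 11·31 + 22   →  a_0 = 11
31 = 1·22 + 9   →  a_1 = 1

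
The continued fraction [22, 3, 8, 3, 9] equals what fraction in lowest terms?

Using pₖ = aₖpₖ₋₁ + pₖ₋₂ and qₖ = aₖqₖ₋₁ + qₖ₋₂:
  k=0: a=22, p=22, q=1
  k=1: a=3, p=67, q=3
  k=2: a=8, p=558, q=25
  k=3: a=3, p=1741, q=78
  k=4: a=9, p=16227, q=727

16227/727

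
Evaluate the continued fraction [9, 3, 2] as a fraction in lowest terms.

Using pₖ = aₖpₖ₋₁ + pₖ₋₂ and qₖ = aₖqₖ₋₁ + qₖ₋₂:
  k=0: a=9, p=9, q=1
  k=1: a=3, p=28, q=3
  k=2: a=2, p=65, q=7

65/7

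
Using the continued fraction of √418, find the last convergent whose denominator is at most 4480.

√418 = [20; 2, 4, 20, 4, 2, 40, …] (period length 6).
Convergents:
  p_0/q_0 = 20/1
  p_1/q_1 = 41/2
  p_2/q_2 = 184/9
  p_3/q_3 = 3721/182
  p_4/q_4 = 15068/737
  p_5/q_5 = 33857/1656
  p_6/q_6 = 1369348/66977
q_5 = 1656 ≤ 4480 < 66977 = q_6, so the answer is 33857/1656.

33857/1656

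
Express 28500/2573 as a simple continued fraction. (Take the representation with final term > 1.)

28500 = 11·2573 + 197
2573 = 13·197 + 12
197 = 16·12 + 5
12 = 2·5 + 2
5 = 2·2 + 1
2 = 2·1 + 0  (stop)
So 28500/2573 = [11; 13, 16, 2, 2, 2].

[11; 13, 16, 2, 2, 2]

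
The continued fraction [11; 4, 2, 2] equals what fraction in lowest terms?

Fold from the inside: start with 2/1.
  2 + 1/2 = 5/2
  4 + 2/5 = 22/5
  11 + 5/22 = 247/22

247/22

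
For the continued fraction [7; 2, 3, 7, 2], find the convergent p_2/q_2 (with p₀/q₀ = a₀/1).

52/7

Using pₖ = aₖpₖ₋₁ + pₖ₋₂, qₖ = aₖqₖ₋₁ + qₖ₋₂ (with p₋₁=1, p₋₂=0, q₋₁=0, q₋₂=1):
  k=0: a=7, p=7, q=1
  k=1: a=2, p=15, q=2
  k=2: a=3, p=52, q=7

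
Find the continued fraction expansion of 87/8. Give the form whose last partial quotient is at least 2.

87 = 10·8 + 7
8 = 1·7 + 1
7 = 7·1 + 0  (stop)
So 87/8 = [10; 1, 7].

[10; 1, 7]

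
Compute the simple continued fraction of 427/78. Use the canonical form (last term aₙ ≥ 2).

[5; 2, 9, 4]

427 = 5·78 + 37
78 = 2·37 + 4
37 = 9·4 + 1
4 = 4·1 + 0  (stop)
So 427/78 = [5; 2, 9, 4].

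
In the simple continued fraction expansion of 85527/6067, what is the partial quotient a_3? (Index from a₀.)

85527 = 14·6067 + 589   →  a_0 = 14
6067 = 10·589 + 177   →  a_1 = 10
589 = 3·177 + 58   →  a_2 = 3
177 = 3·58 + 3   →  a_3 = 3

3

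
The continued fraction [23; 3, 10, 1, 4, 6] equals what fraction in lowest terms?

Using pₖ = aₖpₖ₋₁ + pₖ₋₂ and qₖ = aₖqₖ₋₁ + qₖ₋₂:
  k=0: a=23, p=23, q=1
  k=1: a=3, p=70, q=3
  k=2: a=10, p=723, q=31
  k=3: a=1, p=793, q=34
  k=4: a=4, p=3895, q=167
  k=5: a=6, p=24163, q=1036

24163/1036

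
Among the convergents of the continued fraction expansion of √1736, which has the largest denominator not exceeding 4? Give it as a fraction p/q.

√1736 = [41; 1, 1, 1, 82, …] (period length 4).
Convergents:
  p_0/q_0 = 41/1
  p_1/q_1 = 42/1
  p_2/q_2 = 83/2
  p_3/q_3 = 125/3
  p_4/q_4 = 10333/248
q_3 = 3 ≤ 4 < 248 = q_4, so the answer is 125/3.

125/3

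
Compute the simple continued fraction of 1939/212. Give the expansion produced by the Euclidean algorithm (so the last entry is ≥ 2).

[9; 6, 1, 5, 5]

1939 = 9×212 + 31
212 = 6×31 + 26
31 = 1×26 + 5
26 = 5×5 + 1
5 = 5×1 + 0  (stop)
So 1939/212 = [9; 6, 1, 5, 5].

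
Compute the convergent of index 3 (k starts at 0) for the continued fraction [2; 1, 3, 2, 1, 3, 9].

Using pₖ = aₖpₖ₋₁ + pₖ₋₂, qₖ = aₖqₖ₋₁ + qₖ₋₂ (with p₋₁=1, p₋₂=0, q₋₁=0, q₋₂=1):
  k=0: a=2, p=2, q=1
  k=1: a=1, p=3, q=1
  k=2: a=3, p=11, q=4
  k=3: a=2, p=25, q=9

25/9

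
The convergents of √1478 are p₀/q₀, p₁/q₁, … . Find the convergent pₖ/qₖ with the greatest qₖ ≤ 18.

346/9

√1478 = [38; 2, 4, 38, 4, 2, 76, …] (period length 6).
Convergents:
  p_0/q_0 = 38/1
  p_1/q_1 = 77/2
  p_2/q_2 = 346/9
  p_3/q_3 = 13225/344
q_2 = 9 ≤ 18 < 344 = q_3, so the answer is 346/9.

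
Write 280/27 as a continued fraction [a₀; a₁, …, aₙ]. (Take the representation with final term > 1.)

[10; 2, 1, 2, 3]

280 = 10×27 + 10
27 = 2×10 + 7
10 = 1×7 + 3
7 = 2×3 + 1
3 = 3×1 + 0  (stop)
So 280/27 = [10; 2, 1, 2, 3].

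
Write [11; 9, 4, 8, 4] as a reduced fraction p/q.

Fold from the inside: start with 4/1.
  8 + 1/4 = 33/4
  4 + 4/33 = 136/33
  9 + 33/136 = 1257/136
  11 + 136/1257 = 13963/1257

13963/1257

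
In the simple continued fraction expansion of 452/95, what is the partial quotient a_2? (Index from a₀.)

452 = 4·95 + 72   →  a_0 = 4
95 = 1·72 + 23   →  a_1 = 1
72 = 3·23 + 3   →  a_2 = 3

3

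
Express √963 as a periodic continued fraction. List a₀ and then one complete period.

a₀ = ⌊√963⌋ = 31.
With m₀=0, d₀=1 and mₖ₊₁ = dₖaₖ − mₖ, dₖ₊₁ = (n − mₖ₊₁²)/dₖ, aₖ₊₁ = ⌊(a₀+mₖ₊₁)/dₖ₊₁⌋:
  k=1: m=31, d=2, a=31
  k=2: m=31, d=1, a=62
d=1 and a=2a₀=62 at k=2, so the next step gives (m, d) = (31, 2) again — its k=1 value — and the period has length 2.

[31; 31, 62]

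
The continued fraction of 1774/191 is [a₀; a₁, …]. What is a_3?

8

1774 = 9·191 + 55   →  a_0 = 9
191 = 3·55 + 26   →  a_1 = 3
55 = 2·26 + 3   →  a_2 = 2
26 = 8·3 + 2   →  a_3 = 8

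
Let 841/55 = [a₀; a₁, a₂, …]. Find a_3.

841 = 15·55 + 16   →  a_0 = 15
55 = 3·16 + 7   →  a_1 = 3
16 = 2·7 + 2   →  a_2 = 2
7 = 3·2 + 1   →  a_3 = 3

3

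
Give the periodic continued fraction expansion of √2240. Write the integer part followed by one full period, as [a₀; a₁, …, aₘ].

a₀ = ⌊√2240⌋ = 47.
With m₀=0, d₀=1 and mₖ₊₁ = dₖaₖ − mₖ, dₖ₊₁ = (n − mₖ₊₁²)/dₖ, aₖ₊₁ = ⌊(a₀+mₖ₊₁)/dₖ₊₁⌋:
  k=1: m=47, d=31, a=3
  k=2: m=46, d=4, a=23
  k=3: m=46, d=31, a=3
  k=4: m=47, d=1, a=94
d=1 and a=2a₀=94 at k=4, so the next step gives (m, d) = (47, 31) again — its k=1 value — and the period has length 4.

[47; 3, 23, 3, 94]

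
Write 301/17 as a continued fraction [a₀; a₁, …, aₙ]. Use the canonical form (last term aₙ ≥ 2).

[17; 1, 2, 2, 2]

301 = 17·17 + 12
17 = 1·12 + 5
12 = 2·5 + 2
5 = 2·2 + 1
2 = 2·1 + 0  (stop)
So 301/17 = [17; 1, 2, 2, 2].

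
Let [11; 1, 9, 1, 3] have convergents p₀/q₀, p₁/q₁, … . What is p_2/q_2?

119/10

Using pₖ = aₖpₖ₋₁ + pₖ₋₂, qₖ = aₖqₖ₋₁ + qₖ₋₂ (with p₋₁=1, p₋₂=0, q₋₁=0, q₋₂=1):
  k=0: a=11, p=11, q=1
  k=1: a=1, p=12, q=1
  k=2: a=9, p=119, q=10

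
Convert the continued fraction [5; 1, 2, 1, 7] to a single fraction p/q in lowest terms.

Fold from the inside: start with 7/1.
  1 + 1/7 = 8/7
  2 + 7/8 = 23/8
  1 + 8/23 = 31/23
  5 + 23/31 = 178/31

178/31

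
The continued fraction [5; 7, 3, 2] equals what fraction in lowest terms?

Using pₖ = aₖpₖ₋₁ + pₖ₋₂ and qₖ = aₖqₖ₋₁ + qₖ₋₂:
  k=0: a=5, p=5, q=1
  k=1: a=7, p=36, q=7
  k=2: a=3, p=113, q=22
  k=3: a=2, p=262, q=51

262/51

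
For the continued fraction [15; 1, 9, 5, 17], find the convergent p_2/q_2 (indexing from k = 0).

Using pₖ = aₖpₖ₋₁ + pₖ₋₂, qₖ = aₖqₖ₋₁ + qₖ₋₂ (with p₋₁=1, p₋₂=0, q₋₁=0, q₋₂=1):
  k=0: a=15, p=15, q=1
  k=1: a=1, p=16, q=1
  k=2: a=9, p=159, q=10

159/10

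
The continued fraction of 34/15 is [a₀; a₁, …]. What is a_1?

3

34 = 2·15 + 4   →  a_0 = 2
15 = 3·4 + 3   →  a_1 = 3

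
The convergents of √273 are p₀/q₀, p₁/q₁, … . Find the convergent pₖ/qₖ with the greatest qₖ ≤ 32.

√273 = [16; 1, 1, 10, 1, 1, 32, …] (period length 6).
Convergents:
  p_0/q_0 = 16/1
  p_1/q_1 = 17/1
  p_2/q_2 = 33/2
  p_3/q_3 = 347/21
  p_4/q_4 = 380/23
  p_5/q_5 = 727/44
q_4 = 23 ≤ 32 < 44 = q_5, so the answer is 380/23.

380/23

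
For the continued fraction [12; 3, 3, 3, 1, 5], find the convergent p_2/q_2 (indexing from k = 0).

123/10

Using pₖ = aₖpₖ₋₁ + pₖ₋₂, qₖ = aₖqₖ₋₁ + qₖ₋₂ (with p₋₁=1, p₋₂=0, q₋₁=0, q₋₂=1):
  k=0: a=12, p=12, q=1
  k=1: a=3, p=37, q=3
  k=2: a=3, p=123, q=10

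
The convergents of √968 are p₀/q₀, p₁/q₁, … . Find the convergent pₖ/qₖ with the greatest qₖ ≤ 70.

1929/62

√968 = [31; 8, 1, 6, 1, 8, 62, …] (period length 6).
Convergents:
  p_0/q_0 = 31/1
  p_1/q_1 = 249/8
  p_2/q_2 = 280/9
  p_3/q_3 = 1929/62
  p_4/q_4 = 2209/71
q_3 = 62 ≤ 70 < 71 = q_4, so the answer is 1929/62.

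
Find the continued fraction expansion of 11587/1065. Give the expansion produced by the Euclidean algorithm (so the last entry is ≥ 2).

11587 = 10*1065 + 937
1065 = 1*937 + 128
937 = 7*128 + 41
128 = 3*41 + 5
41 = 8*5 + 1
5 = 5*1 + 0  (stop)
So 11587/1065 = [10; 1, 7, 3, 8, 5].

[10; 1, 7, 3, 8, 5]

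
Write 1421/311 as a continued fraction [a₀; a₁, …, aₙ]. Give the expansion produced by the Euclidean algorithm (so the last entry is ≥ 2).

[4; 1, 1, 3, 8, 1, 1, 2]

1421 = 4×311 + 177
311 = 1×177 + 134
177 = 1×134 + 43
134 = 3×43 + 5
43 = 8×5 + 3
5 = 1×3 + 2
3 = 1×2 + 1
2 = 2×1 + 0  (stop)
So 1421/311 = [4; 1, 1, 3, 8, 1, 1, 2].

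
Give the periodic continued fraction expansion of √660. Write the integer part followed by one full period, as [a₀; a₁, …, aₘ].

a₀ = ⌊√660⌋ = 25.
With m₀=0, d₀=1 and mₖ₊₁ = dₖaₖ − mₖ, dₖ₊₁ = (n − mₖ₊₁²)/dₖ, aₖ₊₁ = ⌊(a₀+mₖ₊₁)/dₖ₊₁⌋:
  k=1: m=25, d=35, a=1
  k=2: m=10, d=16, a=2
  k=3: m=22, d=11, a=4
  k=4: m=22, d=16, a=2
  k=5: m=10, d=35, a=1
  k=6: m=25, d=1, a=50
d=1 and a=2a₀=50 at k=6, so the next step gives (m, d) = (25, 35) again — its k=1 value — and the period has length 6.

[25; 1, 2, 4, 2, 1, 50]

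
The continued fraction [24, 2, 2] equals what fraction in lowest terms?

122/5

Fold from the inside: start with 2/1.
  2 + 1/2 = 5/2
  24 + 2/5 = 122/5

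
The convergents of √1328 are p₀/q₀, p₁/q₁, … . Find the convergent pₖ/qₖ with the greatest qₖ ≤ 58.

1567/43

√1328 = [36; 2, 3, 1, 3, 1, 3, 2, 72, …] (period length 8).
Convergents:
  p_0/q_0 = 36/1
  p_1/q_1 = 73/2
  p_2/q_2 = 255/7
  p_3/q_3 = 328/9
  p_4/q_4 = 1239/34
  p_5/q_5 = 1567/43
  p_6/q_6 = 5940/163
q_5 = 43 ≤ 58 < 163 = q_6, so the answer is 1567/43.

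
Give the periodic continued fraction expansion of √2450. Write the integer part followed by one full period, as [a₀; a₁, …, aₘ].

a₀ = ⌊√2450⌋ = 49.
With m₀=0, d₀=1 and mₖ₊₁ = dₖaₖ − mₖ, dₖ₊₁ = (n − mₖ₊₁²)/dₖ, aₖ₊₁ = ⌊(a₀+mₖ₊₁)/dₖ₊₁⌋:
  k=1: m=49, d=49, a=2
  k=2: m=49, d=1, a=98
d=1 and a=2a₀=98 at k=2, so the next step gives (m, d) = (49, 49) again — its k=1 value — and the period has length 2.

[49; 2, 98]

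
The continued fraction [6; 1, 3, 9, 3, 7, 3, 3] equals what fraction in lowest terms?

Fold from the inside: start with 3/1.
  3 + 1/3 = 10/3
  7 + 3/10 = 73/10
  3 + 10/73 = 229/73
  9 + 73/229 = 2134/229
  3 + 229/2134 = 6631/2134
  1 + 2134/6631 = 8765/6631
  6 + 6631/8765 = 59221/8765

59221/8765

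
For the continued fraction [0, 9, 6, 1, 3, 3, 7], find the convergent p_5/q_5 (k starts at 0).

88/805

Using pₖ = aₖpₖ₋₁ + pₖ₋₂, qₖ = aₖqₖ₋₁ + qₖ₋₂ (with p₋₁=1, p₋₂=0, q₋₁=0, q₋₂=1):
  k=0: a=0, p=0, q=1
  k=1: a=9, p=1, q=9
  k=2: a=6, p=6, q=55
  k=3: a=1, p=7, q=64
  k=4: a=3, p=27, q=247
  k=5: a=3, p=88, q=805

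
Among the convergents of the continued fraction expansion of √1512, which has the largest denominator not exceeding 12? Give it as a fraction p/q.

350/9

√1512 = [38; 1, 7, 1, 1, 1, 7, 1, 76, …] (period length 8).
Convergents:
  p_0/q_0 = 38/1
  p_1/q_1 = 39/1
  p_2/q_2 = 311/8
  p_3/q_3 = 350/9
  p_4/q_4 = 661/17
q_3 = 9 ≤ 12 < 17 = q_4, so the answer is 350/9.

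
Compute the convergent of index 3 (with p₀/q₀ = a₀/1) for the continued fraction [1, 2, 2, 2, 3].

17/12

Using pₖ = aₖpₖ₋₁ + pₖ₋₂, qₖ = aₖqₖ₋₁ + qₖ₋₂ (with p₋₁=1, p₋₂=0, q₋₁=0, q₋₂=1):
  k=0: a=1, p=1, q=1
  k=1: a=2, p=3, q=2
  k=2: a=2, p=7, q=5
  k=3: a=2, p=17, q=12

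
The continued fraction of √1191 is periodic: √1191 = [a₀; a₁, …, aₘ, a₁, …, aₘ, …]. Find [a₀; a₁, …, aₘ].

a₀ = ⌊√1191⌋ = 34.
With m₀=0, d₀=1 and mₖ₊₁ = dₖaₖ − mₖ, dₖ₊₁ = (n − mₖ₊₁²)/dₖ, aₖ₊₁ = ⌊(a₀+mₖ₊₁)/dₖ₊₁⌋:
  k=1: m=34, d=35, a=1
  k=2: m=1, d=34, a=1
  k=3: m=33, d=3, a=22
  k=4: m=33, d=34, a=1
  k=5: m=1, d=35, a=1
  k=6: m=34, d=1, a=68
d=1 and a=2a₀=68 at k=6, so the next step gives (m, d) = (34, 35) again — its k=1 value — and the period has length 6.

[34; 1, 1, 22, 1, 1, 68]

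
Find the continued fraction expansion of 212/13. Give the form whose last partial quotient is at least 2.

212 = 16·13 + 4
13 = 3·4 + 1
4 = 4·1 + 0  (stop)
So 212/13 = [16; 3, 4].

[16; 3, 4]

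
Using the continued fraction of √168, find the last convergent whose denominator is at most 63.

337/26

√168 = [12; 1, 24, …] (period length 2).
Convergents:
  p_0/q_0 = 12/1
  p_1/q_1 = 13/1
  p_2/q_2 = 324/25
  p_3/q_3 = 337/26
  p_4/q_4 = 8412/649
q_3 = 26 ≤ 63 < 649 = q_4, so the answer is 337/26.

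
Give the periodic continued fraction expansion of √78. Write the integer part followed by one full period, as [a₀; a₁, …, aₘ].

[8; 1, 4, 1, 16]

a₀ = ⌊√78⌋ = 8.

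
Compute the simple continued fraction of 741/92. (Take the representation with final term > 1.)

741 = 8·92 + 5
92 = 18·5 + 2
5 = 2·2 + 1
2 = 2·1 + 0  (stop)
So 741/92 = [8; 18, 2, 2].

[8; 18, 2, 2]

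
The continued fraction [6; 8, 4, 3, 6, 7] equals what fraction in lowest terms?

Fold from the inside: start with 7/1.
  6 + 1/7 = 43/7
  3 + 7/43 = 136/43
  4 + 43/136 = 587/136
  8 + 136/587 = 4832/587
  6 + 587/4832 = 29579/4832

29579/4832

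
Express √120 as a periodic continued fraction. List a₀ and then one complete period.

[10; 1, 20]

a₀ = ⌊√120⌋ = 10.
With m₀=0, d₀=1 and mₖ₊₁ = dₖaₖ − mₖ, dₖ₊₁ = (n − mₖ₊₁²)/dₖ, aₖ₊₁ = ⌊(a₀+mₖ₊₁)/dₖ₊₁⌋:
  k=1: m=10, d=20, a=1
  k=2: m=10, d=1, a=20
d=1 and a=2a₀=20 at k=2, so the next step gives (m, d) = (10, 20) again — its k=1 value — and the period has length 2.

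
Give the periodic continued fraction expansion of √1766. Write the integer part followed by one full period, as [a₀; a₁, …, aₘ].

a₀ = ⌊√1766⌋ = 42.

[42; 42, 84]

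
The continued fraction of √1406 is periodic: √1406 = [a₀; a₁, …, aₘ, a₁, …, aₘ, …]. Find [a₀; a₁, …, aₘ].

a₀ = ⌊√1406⌋ = 37.
With m₀=0, d₀=1 and mₖ₊₁ = dₖaₖ − mₖ, dₖ₊₁ = (n − mₖ₊₁²)/dₖ, aₖ₊₁ = ⌊(a₀+mₖ₊₁)/dₖ₊₁⌋:
  k=1: m=37, d=37, a=2
  k=2: m=37, d=1, a=74
d=1 and a=2a₀=74 at k=2, so the next step gives (m, d) = (37, 37) again — its k=1 value — and the period has length 2.

[37; 2, 74]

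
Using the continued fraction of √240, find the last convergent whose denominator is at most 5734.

58575/3781

√240 = [15; 2, 30, …] (period length 2).
Convergents:
  p_0/q_0 = 15/1
  p_1/q_1 = 31/2
  p_2/q_2 = 945/61
  p_3/q_3 = 1921/124
  p_4/q_4 = 58575/3781
  p_5/q_5 = 119071/7686
q_4 = 3781 ≤ 5734 < 7686 = q_5, so the answer is 58575/3781.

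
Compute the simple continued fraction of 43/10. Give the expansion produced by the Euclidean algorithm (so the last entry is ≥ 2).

43 = 4·10 + 3
10 = 3·3 + 1
3 = 3·1 + 0  (stop)
So 43/10 = [4; 3, 3].

[4; 3, 3]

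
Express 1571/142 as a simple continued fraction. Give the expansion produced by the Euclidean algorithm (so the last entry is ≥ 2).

[11; 15, 1, 3, 2]

1571 = 11*142 + 9
142 = 15*9 + 7
9 = 1*7 + 2
7 = 3*2 + 1
2 = 2*1 + 0  (stop)
So 1571/142 = [11; 15, 1, 3, 2].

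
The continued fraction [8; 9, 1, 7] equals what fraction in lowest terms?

Using pₖ = aₖpₖ₋₁ + pₖ₋₂ and qₖ = aₖqₖ₋₁ + qₖ₋₂:
  k=0: a=8, p=8, q=1
  k=1: a=9, p=73, q=9
  k=2: a=1, p=81, q=10
  k=3: a=7, p=640, q=79

640/79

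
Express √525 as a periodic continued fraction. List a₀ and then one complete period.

[22; 1, 10, 2, 10, 1, 44]

a₀ = ⌊√525⌋ = 22.
With m₀=0, d₀=1 and mₖ₊₁ = dₖaₖ − mₖ, dₖ₊₁ = (n − mₖ₊₁²)/dₖ, aₖ₊₁ = ⌊(a₀+mₖ₊₁)/dₖ₊₁⌋:
  k=1: m=22, d=41, a=1
  k=2: m=19, d=4, a=10
  k=3: m=21, d=21, a=2
  k=4: m=21, d=4, a=10
  k=5: m=19, d=41, a=1
  k=6: m=22, d=1, a=44
d=1 and a=2a₀=44 at k=6, so the next step gives (m, d) = (22, 41) again — its k=1 value — and the period has length 6.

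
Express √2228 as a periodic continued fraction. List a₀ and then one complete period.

a₀ = ⌊√2228⌋ = 47.
With m₀=0, d₀=1 and mₖ₊₁ = dₖaₖ − mₖ, dₖ₊₁ = (n − mₖ₊₁²)/dₖ, aₖ₊₁ = ⌊(a₀+mₖ₊₁)/dₖ₊₁⌋:
  k=1: m=47, d=19, a=4
  k=2: m=29, d=73, a=1
  k=3: m=44, d=4, a=22
  k=4: m=44, d=73, a=1
  k=5: m=29, d=19, a=4
  k=6: m=47, d=1, a=94
d=1 and a=2a₀=94 at k=6, so the next step gives (m, d) = (47, 19) again — its k=1 value — and the period has length 6.

[47; 4, 1, 22, 1, 4, 94]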